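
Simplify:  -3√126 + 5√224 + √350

3√126 = 9*√14; 5√224 = 20*√14; √350 = 5*√14
Combine: (-9 + 20 + 5)·√14 = 16*√14

16*√14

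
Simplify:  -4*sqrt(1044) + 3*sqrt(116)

-18*sqrt(29)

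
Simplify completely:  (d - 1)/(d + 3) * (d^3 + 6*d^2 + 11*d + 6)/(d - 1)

d^2 + 3*d + 2

Factor: d^3 + 6*d^2 + 11*d + 6 = (d + 2)*(d + 3)*(d + 1)
Cancel the common factors (d - 1), (d + 3).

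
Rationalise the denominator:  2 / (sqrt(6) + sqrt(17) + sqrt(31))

(-sqrt(3162) - 4*sqrt(31) + 10*sqrt(17) + 21*sqrt(6))/86

Group as (sqrt(6) + sqrt(17)) + sqrt(31); multiply by (sqrt(6) + sqrt(17)) - sqrt(31), then rationalise the remaining surd.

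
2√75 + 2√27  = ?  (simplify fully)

16*√3

2√75 = 10*√3; 2√27 = 6*√3
Combine: (10 + 6)·√3 = 16*√3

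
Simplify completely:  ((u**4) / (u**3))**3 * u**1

u**4

Inside the bracket: u**1
Raise to the power 3: u**3
Multiply by u**1: add exponents.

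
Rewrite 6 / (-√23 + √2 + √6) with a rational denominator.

Group as (√2 + √6) - √23; multiply by (√2 + √6) + √23, then rationalise the remaining surd.

(-30*√23 - 38*√6 - 54*√2 - 8*√69)/59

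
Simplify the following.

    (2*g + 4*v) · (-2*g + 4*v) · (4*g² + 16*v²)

-16*g⁴ + 256*v⁴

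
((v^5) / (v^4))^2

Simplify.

Inside the bracket: v^1
Raise to the power 2: v^2

v^2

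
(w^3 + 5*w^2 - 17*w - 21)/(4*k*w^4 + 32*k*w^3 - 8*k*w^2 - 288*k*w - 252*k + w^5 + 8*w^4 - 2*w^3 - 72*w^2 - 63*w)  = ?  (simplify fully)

Factor: w^3 + 5*w^2 - 17*w - 21 = (w - 3)*(w + 1)*(w + 7);  4*k*w^4 + 32*k*w^3 - 8*k*w^2 - 288*k*w - 252*k + w^5 + 8*w^4 - 2*w^3 - 72*w^2 - 63*w = (w + 1)*(4*k + w)*(w + 3)*(w - 3)*(w + 7)
Cancel the common factors (w + 7), (w - 3), (w + 1).

1/(4*k*w + 12*k + w^2 + 3*w)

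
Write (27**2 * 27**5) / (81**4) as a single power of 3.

3**5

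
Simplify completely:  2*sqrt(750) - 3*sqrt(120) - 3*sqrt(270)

-5*sqrt(30)

2*sqrt(750) = 10*sqrt(30); 3*sqrt(120) = 6*sqrt(30); 3*sqrt(270) = 9*sqrt(30)
Combine: (10 - 6 - 9)·sqrt(30) = -5*sqrt(30)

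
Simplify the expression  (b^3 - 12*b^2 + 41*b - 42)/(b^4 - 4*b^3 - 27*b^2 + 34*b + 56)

(b - 3)/(b^2 + 5*b + 4)

Factor: b^3 - 12*b^2 + 41*b - 42 = (b - 7)*(b - 2)*(b - 3);  b^4 - 4*b^3 - 27*b^2 + 34*b + 56 = (b - 7)*(b + 4)*(b + 1)*(b - 2)
Cancel the common factors (b - 2), (b - 7).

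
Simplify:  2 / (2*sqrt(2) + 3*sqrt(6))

Multiply numerator and denominator by -2*sqrt(2) + 3*sqrt(6).
Denominator becomes 46; numerator becomes -4*sqrt(2) + 6*sqrt(6).

(-2*sqrt(2) + 3*sqrt(6))/23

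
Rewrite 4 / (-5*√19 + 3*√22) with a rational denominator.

(-20*√19 - 12*√22)/277

Multiply numerator and denominator by 3*√22 + 5*√19.
Denominator becomes -277; numerator becomes 12*√22 + 20*√19.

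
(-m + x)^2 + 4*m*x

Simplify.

After expansion: m^2 + 2*m*x + x^2 — a perfect-square trinomial.

(m + x)^2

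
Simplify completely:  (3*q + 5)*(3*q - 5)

Product of conjugates: (P+Q)(P-Q) = P^2 - Q^2.

9*q^2 - 25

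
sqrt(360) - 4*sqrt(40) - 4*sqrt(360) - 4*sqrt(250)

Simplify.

sqrt(360) = 6*sqrt(10); 4*sqrt(40) = 8*sqrt(10); 4*sqrt(360) = 24*sqrt(10); 4*sqrt(250) = 20*sqrt(10)
Combine: (6 - 8 - 24 - 20)·sqrt(10) = -46*sqrt(10)

-46*sqrt(10)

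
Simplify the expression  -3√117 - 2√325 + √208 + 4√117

-3*√13

3√117 = 9*√13; 2√325 = 10*√13; √208 = 4*√13; 4√117 = 12*√13
Combine: (-9 - 10 + 4 + 12)·√13 = -3*√13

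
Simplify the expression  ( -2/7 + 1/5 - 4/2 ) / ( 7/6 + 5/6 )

-73/70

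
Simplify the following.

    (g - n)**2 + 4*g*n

(g + n)**2

Expanding gives g**2 + 2*g*n + n**2, a perfect square.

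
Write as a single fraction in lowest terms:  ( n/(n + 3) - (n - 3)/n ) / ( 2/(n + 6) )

(9*n + 54)/(2*n**2 + 6*n)

Numerator: n/(n + 3) - (n - 3)/n = 9/(n**2 + 3*n)
Denominator: 2/(n + 6) = 2/(n + 6)
Divide: (9/(n**2 + 3*n)) · (n/2 + 3) = (9*n + 54)/(2*n**2 + 6*n)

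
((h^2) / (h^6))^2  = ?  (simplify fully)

Inside the bracket: (h^-4)
Raise to the power 2: (h^-8)

h^(-8)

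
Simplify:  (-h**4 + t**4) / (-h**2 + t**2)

h**2 + t**2

Factor t**4 - h**4 and cancel (-h**2 + t**2).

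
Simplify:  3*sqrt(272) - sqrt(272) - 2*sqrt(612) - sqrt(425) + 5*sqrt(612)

21*sqrt(17)

3*sqrt(272) = 12*sqrt(17); sqrt(272) = 4*sqrt(17); 2*sqrt(612) = 12*sqrt(17); sqrt(425) = 5*sqrt(17); 5*sqrt(612) = 30*sqrt(17)
Combine: (12 - 4 - 12 - 5 + 30)·sqrt(17) = 21*sqrt(17)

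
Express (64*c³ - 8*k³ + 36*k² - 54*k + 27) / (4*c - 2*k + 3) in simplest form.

16*c² + 8*c*k - 12*c + 4*k² - 12*k + 9

(4*c)^3 - (2*k - 3)^3 = (4*c - 2*k + 3)(16*c² + 8*c*k - 12*c + 4*k² - 12*k + 9).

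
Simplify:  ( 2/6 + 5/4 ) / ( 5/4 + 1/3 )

1

Numerator: 2/6 + 5/4 = 19/12
Denominator: 5/4 + 1/3 = 19/12
Divide: (19/12) · (12/19) = 1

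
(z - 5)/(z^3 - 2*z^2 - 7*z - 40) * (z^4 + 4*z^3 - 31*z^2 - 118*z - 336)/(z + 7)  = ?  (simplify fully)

Factor: z^3 - 2*z^2 - 7*z - 40 = (z - 5)*(z^2 + 3*z + 8);  z^4 + 4*z^3 - 31*z^2 - 118*z - 336 = (z - 6)*(z + 7)*(z^2 + 3*z + 8)
Cancel the common factors (z^2 + 3*z + 8), (z - 5), (z + 7).

z - 6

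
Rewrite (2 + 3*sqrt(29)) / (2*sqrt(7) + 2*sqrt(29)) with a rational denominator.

(-3*sqrt(203) - 2*sqrt(7) + 2*sqrt(29) + 87)/44

Multiply numerator and denominator by -2*sqrt(7) + 2*sqrt(29).
Denominator becomes 88; numerator becomes -6*sqrt(203) - 4*sqrt(7) + 4*sqrt(29) + 174.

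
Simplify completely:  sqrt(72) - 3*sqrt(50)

sqrt(72) = 6*sqrt(2); 3*sqrt(50) = 15*sqrt(2)
Combine: (6 - 15)·sqrt(2) = -9*sqrt(2)

-9*sqrt(2)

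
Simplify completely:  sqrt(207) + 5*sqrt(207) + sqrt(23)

sqrt(207) = 3*sqrt(23); 5*sqrt(207) = 15*sqrt(23); sqrt(23) = sqrt(23)
Combine: (3 + 15 + 1)·sqrt(23) = 19*sqrt(23)

19*sqrt(23)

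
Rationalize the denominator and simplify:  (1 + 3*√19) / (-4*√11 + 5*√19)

Multiply numerator and denominator by 4*√11 + 5*√19.
Denominator becomes 299; numerator becomes 4*√11 + 5*√19 + 12*√209 + 285.

(4*√11 + 5*√19 + 12*√209 + 285)/299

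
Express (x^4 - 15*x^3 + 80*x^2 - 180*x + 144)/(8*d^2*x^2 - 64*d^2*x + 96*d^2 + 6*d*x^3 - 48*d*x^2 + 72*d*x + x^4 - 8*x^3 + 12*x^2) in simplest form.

(x^2 - 7*x + 12)/(8*d^2 + 6*d*x + x^2)

Factor: x^4 - 15*x^3 + 80*x^2 - 180*x + 144 = (x - 4)*(x - 2)*(x - 3)*(x - 6);  8*d^2*x^2 - 64*d^2*x + 96*d^2 + 6*d*x^3 - 48*d*x^2 + 72*d*x + x^4 - 8*x^3 + 12*x^2 = (2*d + x)*(x - 6)*(4*d + x)*(x - 2)
Cancel the common factors (x - 6), (x - 2).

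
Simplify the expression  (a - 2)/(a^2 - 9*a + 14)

Factor: a^2 - 9*a + 14 = (a - 2)*(a - 7)
Cancel the common factor (a - 2).

1/(a - 7)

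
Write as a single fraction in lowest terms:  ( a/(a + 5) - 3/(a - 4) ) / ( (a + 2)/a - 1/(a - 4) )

(a³ - 7*a² - 15*a)/(a³ + 2*a² - 23*a - 40)

Numerator: a/(a + 5) - 3/(a - 4) = (a² - 7*a - 15)/(a² + a - 20)
Denominator: (a + 2)/a - 1/(a - 4) = (a² - 3*a - 8)/(a² - 4*a)
Divide: ((a² - 7*a - 15)/(a² + a - 20)) · ((a² - 4*a)/(a² - 3*a - 8)) = (a³ - 7*a² - 15*a)/(a³ + 2*a² - 23*a - 40)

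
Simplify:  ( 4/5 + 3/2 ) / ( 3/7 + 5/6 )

483/265

Numerator: 4/5 + 3/2 = 23/10
Denominator: 3/7 + 5/6 = 53/42
Divide: (23/10) · (42/53) = 483/265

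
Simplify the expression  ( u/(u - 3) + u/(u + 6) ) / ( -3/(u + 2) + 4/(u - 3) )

Numerator: u/(u - 3) + u/(u + 6) = (2*u² + 3*u)/(u² + 3*u - 18)
Denominator: -3/(u + 2) + 4/(u - 3) = (u + 17)/(u² - u - 6)
Divide: ((2*u² + 3*u)/(u² + 3*u - 18)) · ((u² - u - 6)/(u + 17)) = (2*u³ + 7*u² + 6*u)/(u² + 23*u + 102)

(2*u³ + 7*u² + 6*u)/(u² + 23*u + 102)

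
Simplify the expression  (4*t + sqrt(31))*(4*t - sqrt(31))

16*t**2 - 31

(4*t)**2 - (sqrt(31))**2 = 16*t**2 - 31.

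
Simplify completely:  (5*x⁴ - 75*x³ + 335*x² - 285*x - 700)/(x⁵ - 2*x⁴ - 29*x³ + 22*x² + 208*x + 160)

Factor: 5*x⁴ - 75*x³ + 335*x² - 285*x - 700 = 5·(x - 4)·(x + 1)·(x - 5)·(x - 7);  x⁵ - 2*x⁴ - 29*x³ + 22*x² + 208*x + 160 = (x + 2)·(x - 4)·(x - 5)·(x + 4)·(x + 1)
Cancel the common factors (x + 1), (x - 4), (x - 5).

(5*x - 35)/(x² + 6*x + 8)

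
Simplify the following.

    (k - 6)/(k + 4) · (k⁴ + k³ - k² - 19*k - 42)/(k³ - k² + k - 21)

(k² - 4*k - 12)/(k + 4)

Factor: k⁴ + k³ - k² - 19*k - 42 = (k - 3)·(k² + 2*k + 7)·(k + 2);  k³ - k² + k - 21 = (k - 3)·(k² + 2*k + 7)
Cancel the common factors (k² + 2*k + 7), (k - 3).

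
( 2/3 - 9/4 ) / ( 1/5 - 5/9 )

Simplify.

285/64

Numerator: 2/3 - 9/4 = -19/12
Denominator: 1/5 - 5/9 = -16/45
Divide: (-19/12) · (-45/16) = 285/64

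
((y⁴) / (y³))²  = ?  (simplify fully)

y²

Inside the bracket: y¹
Raise to the power 2: y²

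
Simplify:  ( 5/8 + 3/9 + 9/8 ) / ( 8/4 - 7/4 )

Numerator: 5/8 + 3/9 + 9/8 = 25/12
Denominator: 8/4 - 7/4 = 1/4
Divide: (25/12) · (4) = 25/3

25/3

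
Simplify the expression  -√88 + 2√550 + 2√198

√88 = 2*√22; 2√550 = 10*√22; 2√198 = 6*√22
Combine: (-2 + 10 + 6)·√22 = 14*√22

14*√22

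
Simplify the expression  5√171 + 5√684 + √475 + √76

52*√19

5√171 = 15*√19; 5√684 = 30*√19; √475 = 5*√19; √76 = 2*√19
Combine: (15 + 30 + 5 + 2)·√19 = 52*√19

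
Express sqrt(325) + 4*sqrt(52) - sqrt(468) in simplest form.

sqrt(325) = 5*sqrt(13); 4*sqrt(52) = 8*sqrt(13); sqrt(468) = 6*sqrt(13)
Combine: (5 + 8 - 6)·sqrt(13) = 7*sqrt(13)

7*sqrt(13)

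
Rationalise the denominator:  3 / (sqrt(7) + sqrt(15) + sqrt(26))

Group as (sqrt(7) + sqrt(26)) + sqrt(15); multiply by (sqrt(7) + sqrt(26)) - sqrt(15), then rationalise the remaining surd.

(-3*sqrt(2730) - 6*sqrt(26) + 27*sqrt(15) + 51*sqrt(7))/202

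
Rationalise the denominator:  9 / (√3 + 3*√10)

(-3*√3 + 9*√10)/29

Multiply numerator and denominator by -3*√10 + √3.
Denominator becomes -87; numerator becomes -27*√10 + 9*√3.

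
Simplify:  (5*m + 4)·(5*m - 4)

25*m² - 16

(5*m)^2 - (4)^2 = 25*m² - 16.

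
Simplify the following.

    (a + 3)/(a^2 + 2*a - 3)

Factor: a^2 + 2*a - 3 = (a + 3)*(a - 1)
Cancel the common factor (a + 3).

1/(a - 1)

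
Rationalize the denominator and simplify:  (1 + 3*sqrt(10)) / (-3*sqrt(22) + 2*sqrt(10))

Multiply numerator and denominator by 2*sqrt(10) + 3*sqrt(22).
Denominator becomes -158; numerator becomes 2*sqrt(10) + 3*sqrt(22) + 60 + 18*sqrt(55).

(-18*sqrt(55) - 60 - 3*sqrt(22) - 2*sqrt(10))/158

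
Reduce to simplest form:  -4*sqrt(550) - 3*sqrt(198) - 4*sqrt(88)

4*sqrt(550) = 20*sqrt(22); 3*sqrt(198) = 9*sqrt(22); 4*sqrt(88) = 8*sqrt(22)
Combine: (-20 - 9 - 8)·sqrt(22) = -37*sqrt(22)

-37*sqrt(22)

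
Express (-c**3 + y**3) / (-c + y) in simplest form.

c**2 + c*y + y**2

y**3 - c**3 = (-c + y)(c**2 + c*y + y**2).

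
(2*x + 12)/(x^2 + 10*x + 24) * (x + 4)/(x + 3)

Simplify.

2/(x + 3)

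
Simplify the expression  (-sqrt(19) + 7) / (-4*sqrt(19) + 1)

(-9*sqrt(19) + 23)/101

Multiply numerator and denominator by 1 + 4*sqrt(19).
Denominator becomes -303; numerator becomes -69 + 27*sqrt(19).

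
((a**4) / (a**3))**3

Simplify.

Inside the bracket: a**1
Raise to the power 3: a**3

a**3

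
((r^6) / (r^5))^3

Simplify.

r^3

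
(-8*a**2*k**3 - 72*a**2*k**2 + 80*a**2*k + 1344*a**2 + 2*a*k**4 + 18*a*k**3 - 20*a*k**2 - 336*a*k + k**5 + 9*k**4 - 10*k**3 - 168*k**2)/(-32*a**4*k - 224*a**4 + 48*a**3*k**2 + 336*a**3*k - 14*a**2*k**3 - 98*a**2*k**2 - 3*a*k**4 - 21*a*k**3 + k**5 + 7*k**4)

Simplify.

(k**2 + 2*k - 24)/(4*a**2 - 5*a*k + k**2)

Factor: -8*a**2*k**3 - 72*a**2*k**2 + 80*a**2*k + 1344*a**2 + 2*a*k**4 + 18*a*k**3 - 20*a*k**2 - 336*a*k + k**5 + 9*k**4 - 10*k**3 - 168*k**2 = (k + 6)*(k - 4)*(k + 7)*(4*a + k)*(-2*a + k);  -32*a**4*k - 224*a**4 + 48*a**3*k**2 + 336*a**3*k - 14*a**2*k**3 - 98*a**2*k**2 - 3*a*k**4 - 21*a*k**3 + k**5 + 7*k**4 = (k + 7)*(-4*a + k)*(-a + k)*(-2*a + k)*(4*a + k)
Cancel the common factors (4*a + k), (k + 7), (-2*a + k).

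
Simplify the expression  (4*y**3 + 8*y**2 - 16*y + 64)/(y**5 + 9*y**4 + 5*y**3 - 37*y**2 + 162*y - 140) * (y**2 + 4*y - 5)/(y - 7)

Factor: 4*y**3 + 8*y**2 - 16*y + 64 = 4*(y + 4)*(y**2 - 2*y + 4);  y**5 + 9*y**4 + 5*y**3 - 37*y**2 + 162*y - 140 = (y**2 - 2*y + 4)*(y + 5)*(y - 1)*(y + 7);  y**2 + 4*y - 5 = (y + 5)*(y - 1)
Cancel the common factors (y**2 - 2*y + 4), (y + 5), (y - 1).

(4*y + 16)/(y**2 - 49)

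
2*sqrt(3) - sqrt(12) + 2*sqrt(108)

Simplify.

12*sqrt(3)

2*sqrt(3) = 2*sqrt(3); sqrt(12) = 2*sqrt(3); 2*sqrt(108) = 12*sqrt(3)
Combine: (2 - 2 + 12)·sqrt(3) = 12*sqrt(3)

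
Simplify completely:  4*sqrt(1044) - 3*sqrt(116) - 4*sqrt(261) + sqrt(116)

4*sqrt(1044) = 24*sqrt(29); 3*sqrt(116) = 6*sqrt(29); 4*sqrt(261) = 12*sqrt(29); sqrt(116) = 2*sqrt(29)
Combine: (24 - 6 - 12 + 2)·sqrt(29) = 8*sqrt(29)

8*sqrt(29)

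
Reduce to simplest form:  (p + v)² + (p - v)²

Only the even-power cross terms survive.

2*p² + 2*v²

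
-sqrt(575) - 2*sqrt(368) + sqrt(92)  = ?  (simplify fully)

sqrt(575) = 5*sqrt(23); 2*sqrt(368) = 8*sqrt(23); sqrt(92) = 2*sqrt(23)
Combine: (-5 - 8 + 2)·sqrt(23) = -11*sqrt(23)

-11*sqrt(23)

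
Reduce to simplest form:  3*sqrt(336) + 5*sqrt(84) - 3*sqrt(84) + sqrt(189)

19*sqrt(21)

3*sqrt(336) = 12*sqrt(21); 5*sqrt(84) = 10*sqrt(21); 3*sqrt(84) = 6*sqrt(21); sqrt(189) = 3*sqrt(21)
Combine: (12 + 10 - 6 + 3)·sqrt(21) = 19*sqrt(21)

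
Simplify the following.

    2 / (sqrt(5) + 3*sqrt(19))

Multiply numerator and denominator by -3*sqrt(19) + sqrt(5).
Denominator becomes -166; numerator becomes -6*sqrt(19) + 2*sqrt(5).

(-sqrt(5) + 3*sqrt(19))/83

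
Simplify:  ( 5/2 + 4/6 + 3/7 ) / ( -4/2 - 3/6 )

-151/105

Numerator: 5/2 + 4/6 + 3/7 = 151/42
Denominator: -4/2 - 3/6 = -5/2
Divide: (151/42) · (-2/5) = -151/105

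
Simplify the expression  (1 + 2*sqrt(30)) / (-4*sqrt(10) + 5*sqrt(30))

Multiply numerator and denominator by 4*sqrt(10) + 5*sqrt(30).
Denominator becomes 590; numerator becomes 4*sqrt(10) + 5*sqrt(30) + 80*sqrt(3) + 300.

(4*sqrt(10) + 5*sqrt(30) + 80*sqrt(3) + 300)/590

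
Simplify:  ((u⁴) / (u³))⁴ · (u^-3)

u

Inside the bracket: u¹
Raise to the power 4: u⁴
Multiply by (u^-3): add exponents.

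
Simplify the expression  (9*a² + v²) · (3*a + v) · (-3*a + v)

-81*a⁴ + v⁴

Pair the conjugate factors: (v+(3*a))(v-(3*a)) = -9*a² + v², then repeat with the next factor.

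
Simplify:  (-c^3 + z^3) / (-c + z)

z^3 - c^3 = (-c + z)(c^2 + c*z + z^2).

c^2 + c*z + z^2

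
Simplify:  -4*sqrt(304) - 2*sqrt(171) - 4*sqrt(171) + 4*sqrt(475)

-14*sqrt(19)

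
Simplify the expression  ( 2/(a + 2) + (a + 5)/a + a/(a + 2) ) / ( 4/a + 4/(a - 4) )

(2*a² - 3*a - 20)/(8*a - 16)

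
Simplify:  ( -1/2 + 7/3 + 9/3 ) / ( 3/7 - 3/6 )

-203/3

Numerator: -1/2 + 7/3 + 9/3 = 29/6
Denominator: 3/7 - 3/6 = -1/14
Divide: (29/6) · (-14) = -203/3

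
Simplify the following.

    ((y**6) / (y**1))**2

y**10

Inside the bracket: y**5
Raise to the power 2: y**10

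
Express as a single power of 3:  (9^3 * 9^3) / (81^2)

9^3 = 3^6; 9^3 = 3^6; 81^2 = 3^8
Combine exponents: 3^4

3^4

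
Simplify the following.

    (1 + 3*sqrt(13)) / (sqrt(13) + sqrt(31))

Multiply numerator and denominator by -sqrt(31) + sqrt(13).
Denominator becomes -18; numerator becomes -3*sqrt(403) - sqrt(31) + sqrt(13) + 39.

(-39 - sqrt(13) + sqrt(31) + 3*sqrt(403))/18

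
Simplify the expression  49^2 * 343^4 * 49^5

49^2 = 7^4; 343^4 = 7^12; 49^5 = 7^10
Combine exponents: 7^26

7^26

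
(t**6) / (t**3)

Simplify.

Quotient: t**3

t**3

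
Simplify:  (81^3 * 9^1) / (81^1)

81^3 = 3^12; 9^1 = 3^2; 81^1 = 3^4
Combine exponents: 3^10

3^10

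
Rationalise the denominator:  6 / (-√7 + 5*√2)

Multiply numerator and denominator by √7 + 5*√2.
Denominator becomes 43; numerator becomes 6*√7 + 30*√2.

(6*√7 + 30*√2)/43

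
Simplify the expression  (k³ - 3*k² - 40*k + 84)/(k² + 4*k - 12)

k - 7

Factor: k³ - 3*k² - 40*k + 84 = (k + 6)·(k - 7)·(k - 2);  k² + 4*k - 12 = (k - 2)·(k + 6)
Cancel the common factors (k + 6), (k - 2).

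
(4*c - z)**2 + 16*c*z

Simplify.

Expand the square and combine the 16*c*z term.

(4*c + z)**2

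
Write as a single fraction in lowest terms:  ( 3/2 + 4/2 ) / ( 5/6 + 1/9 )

63/17

Numerator: 3/2 + 4/2 = 7/2
Denominator: 5/6 + 1/9 = 17/18
Divide: (7/2) · (18/17) = 63/17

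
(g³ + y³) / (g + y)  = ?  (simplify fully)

Factor as (a+b)(a^2-ab+b^2) with a=g, b=y.

g² - g*y + y²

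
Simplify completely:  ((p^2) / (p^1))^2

p^2

Inside the bracket: p^1
Raise to the power 2: p^2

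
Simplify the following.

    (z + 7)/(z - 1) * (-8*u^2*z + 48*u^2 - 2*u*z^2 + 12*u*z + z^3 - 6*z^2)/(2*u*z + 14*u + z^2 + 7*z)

(-4*u*z + 24*u + z^2 - 6*z)/(z - 1)

Factor: -8*u^2*z + 48*u^2 - 2*u*z^2 + 12*u*z + z^3 - 6*z^2 = (z - 6)*(-4*u + z)*(2*u + z);  2*u*z + 14*u + z^2 + 7*z = (z + 7)*(2*u + z)
Cancel the common factors (2*u + z), (z + 7).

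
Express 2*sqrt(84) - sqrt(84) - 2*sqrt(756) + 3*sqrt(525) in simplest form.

2*sqrt(84) = 4*sqrt(21); sqrt(84) = 2*sqrt(21); 2*sqrt(756) = 12*sqrt(21); 3*sqrt(525) = 15*sqrt(21)
Combine: (4 - 2 - 12 + 15)·sqrt(21) = 5*sqrt(21)

5*sqrt(21)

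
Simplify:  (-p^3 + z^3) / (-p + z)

p^2 + p*z + z^2

Apply the difference-of-cubes factorisation and cancel (-p + z).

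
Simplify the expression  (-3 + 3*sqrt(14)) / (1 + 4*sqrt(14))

(-15*sqrt(14) + 171)/223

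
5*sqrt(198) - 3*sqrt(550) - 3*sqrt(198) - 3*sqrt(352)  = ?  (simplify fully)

-21*sqrt(22)

5*sqrt(198) = 15*sqrt(22); 3*sqrt(550) = 15*sqrt(22); 3*sqrt(198) = 9*sqrt(22); 3*sqrt(352) = 12*sqrt(22)
Combine: (15 - 15 - 9 - 12)·sqrt(22) = -21*sqrt(22)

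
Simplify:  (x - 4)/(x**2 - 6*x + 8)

Factor: x**2 - 6*x + 8 = (x - 4)*(x - 2)
Cancel the common factor (x - 4).

1/(x - 2)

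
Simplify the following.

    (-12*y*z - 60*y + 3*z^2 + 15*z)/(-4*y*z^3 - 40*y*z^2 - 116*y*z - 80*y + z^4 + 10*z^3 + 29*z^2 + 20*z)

3/(z^2 + 5*z + 4)

Factor: -12*y*z - 60*y + 3*z^2 + 15*z = 3*(z + 5)*(-4*y + z);  -4*y*z^3 - 40*y*z^2 - 116*y*z - 80*y + z^4 + 10*z^3 + 29*z^2 + 20*z = (z + 1)*(z + 5)*(z + 4)*(-4*y + z)
Cancel the common factors (z + 5), (-4*y + z).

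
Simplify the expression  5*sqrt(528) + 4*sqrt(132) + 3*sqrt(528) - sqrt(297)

37*sqrt(33)

5*sqrt(528) = 20*sqrt(33); 4*sqrt(132) = 8*sqrt(33); 3*sqrt(528) = 12*sqrt(33); sqrt(297) = 3*sqrt(33)
Combine: (20 + 8 + 12 - 3)·sqrt(33) = 37*sqrt(33)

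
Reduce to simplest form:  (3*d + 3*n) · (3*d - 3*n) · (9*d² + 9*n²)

Pair the conjugate factors: ((3*d)+(3*n))((3*d)-(3*n)) = 9*d² - 9*n², then repeat with the next factor.

81*d⁴ - 81*n⁴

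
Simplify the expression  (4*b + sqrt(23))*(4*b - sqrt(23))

16*b^2 - 23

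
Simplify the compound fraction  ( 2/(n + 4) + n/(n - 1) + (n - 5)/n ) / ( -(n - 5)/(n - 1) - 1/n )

(-2*n**3 - 4*n**2 + 21*n - 20)/(n**3 - 17*n - 4)

Numerator: 2/(n + 4) + n/(n - 1) + (n - 5)/n = (2*n**3 + 4*n**2 - 21*n + 20)/(n**3 + 3*n**2 - 4*n)
Denominator: -(n - 5)/(n - 1) - 1/n = (-n**2 + 4*n + 1)/(n**2 - n)
Divide: ((2*n**3 + 4*n**2 - 21*n + 20)/(n**3 + 3*n**2 - 4*n)) · ((n**2 - n)/(-n**2 + 4*n + 1)) = (-2*n**3 - 4*n**2 + 21*n - 20)/(n**3 - 17*n - 4)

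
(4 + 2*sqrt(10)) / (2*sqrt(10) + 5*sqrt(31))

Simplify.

Multiply numerator and denominator by -5*sqrt(31) + 2*sqrt(10).
Denominator becomes -735; numerator becomes -10*sqrt(310) - 20*sqrt(31) + 8*sqrt(10) + 40.

(-40 - 8*sqrt(10) + 20*sqrt(31) + 10*sqrt(310))/735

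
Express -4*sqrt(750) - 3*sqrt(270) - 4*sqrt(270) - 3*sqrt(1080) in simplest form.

4*sqrt(750) = 20*sqrt(30); 3*sqrt(270) = 9*sqrt(30); 4*sqrt(270) = 12*sqrt(30); 3*sqrt(1080) = 18*sqrt(30)
Combine: (-20 - 9 - 12 - 18)·sqrt(30) = -59*sqrt(30)

-59*sqrt(30)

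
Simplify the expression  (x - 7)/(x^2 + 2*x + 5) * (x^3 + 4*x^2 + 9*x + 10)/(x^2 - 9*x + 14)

(x + 2)/(x - 2)

Factor: x^3 + 4*x^2 + 9*x + 10 = (x + 2)*(x^2 + 2*x + 5);  x^2 - 9*x + 14 = (x - 7)*(x - 2)
Cancel the common factors (x^2 + 2*x + 5), (x - 7).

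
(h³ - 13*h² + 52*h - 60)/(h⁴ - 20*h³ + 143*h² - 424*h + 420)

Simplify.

Factor: h³ - 13*h² + 52*h - 60 = (h - 6)·(h - 2)·(h - 5);  h⁴ - 20*h³ + 143*h² - 424*h + 420 = (h - 6)·(h - 5)·(h - 7)·(h - 2)
Cancel the common factors (h - 5), (h - 2), (h - 6).

1/(h - 7)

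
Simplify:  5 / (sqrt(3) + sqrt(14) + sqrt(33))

Group as (sqrt(3) + sqrt(14)) + sqrt(33); multiply by (sqrt(3) + sqrt(14)) - sqrt(33), then rationalise the remaining surd.

(-55*sqrt(14) - 110*sqrt(3) + 15*sqrt(154) + 40*sqrt(33))/44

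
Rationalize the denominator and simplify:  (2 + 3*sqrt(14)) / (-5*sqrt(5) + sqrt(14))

Multiply numerator and denominator by sqrt(14) + 5*sqrt(5).
Denominator becomes -111; numerator becomes 2*sqrt(14) + 10*sqrt(5) + 42 + 15*sqrt(70).

(-15*sqrt(70) - 42 - 10*sqrt(5) - 2*sqrt(14))/111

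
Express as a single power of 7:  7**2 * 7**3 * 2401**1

7**2 = 7**2; 7**3 = 7**3; 2401**1 = 7**4
Combine exponents: 7**9

7**9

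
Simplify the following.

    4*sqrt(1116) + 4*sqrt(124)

32*sqrt(31)

4*sqrt(1116) = 24*sqrt(31); 4*sqrt(124) = 8*sqrt(31)
Combine: (24 + 8)·sqrt(31) = 32*sqrt(31)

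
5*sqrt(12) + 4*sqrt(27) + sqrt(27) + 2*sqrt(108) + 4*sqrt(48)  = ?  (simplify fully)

5*sqrt(12) = 10*sqrt(3); 4*sqrt(27) = 12*sqrt(3); sqrt(27) = 3*sqrt(3); 2*sqrt(108) = 12*sqrt(3); 4*sqrt(48) = 16*sqrt(3)
Combine: (10 + 12 + 3 + 12 + 16)·sqrt(3) = 53*sqrt(3)

53*sqrt(3)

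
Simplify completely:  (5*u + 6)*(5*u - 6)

25*u^2 - 36

Difference of squares with P = 5*u, Q = 6.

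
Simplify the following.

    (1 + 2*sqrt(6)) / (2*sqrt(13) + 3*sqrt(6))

(-4*sqrt(78) - 2*sqrt(13) + 3*sqrt(6) + 36)/2

Multiply numerator and denominator by -2*sqrt(13) + 3*sqrt(6).
Denominator becomes 2; numerator becomes -4*sqrt(78) - 2*sqrt(13) + 3*sqrt(6) + 36.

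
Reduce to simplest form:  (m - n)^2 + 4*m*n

After expansion: m^2 + 2*m*n + n^2 — a perfect-square trinomial.

(m + n)^2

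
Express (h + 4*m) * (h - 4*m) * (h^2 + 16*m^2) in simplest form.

h^4 - 256*m^4

Pair the conjugate factors: (h+(4*m))(h-(4*m)) = h^2 - 16*m^2, then repeat with the next factor.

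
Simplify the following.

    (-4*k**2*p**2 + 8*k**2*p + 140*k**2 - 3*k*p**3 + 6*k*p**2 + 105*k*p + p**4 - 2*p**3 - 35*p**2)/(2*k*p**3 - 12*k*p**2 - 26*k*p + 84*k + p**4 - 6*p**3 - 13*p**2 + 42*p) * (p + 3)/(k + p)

Factor: -4*k**2*p**2 + 8*k**2*p + 140*k**2 - 3*k*p**3 + 6*k*p**2 + 105*k*p + p**4 - 2*p**3 - 35*p**2 = (p + 5)*(k + p)*(p - 7)*(-4*k + p);  2*k*p**3 - 12*k*p**2 - 26*k*p + 84*k + p**4 - 6*p**3 - 13*p**2 + 42*p = (p - 7)*(2*k + p)*(p + 3)*(p - 2)
Cancel the common factors (p - 7), (k + p), (p + 3).

(-4*k*p - 20*k + p**2 + 5*p)/(2*k*p - 4*k + p**2 - 2*p)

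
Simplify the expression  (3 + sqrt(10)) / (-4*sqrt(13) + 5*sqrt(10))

(12*sqrt(13) + 4*sqrt(130) + 15*sqrt(10) + 50)/42

Multiply numerator and denominator by 4*sqrt(13) + 5*sqrt(10).
Denominator becomes 42; numerator becomes 12*sqrt(13) + 4*sqrt(130) + 15*sqrt(10) + 50.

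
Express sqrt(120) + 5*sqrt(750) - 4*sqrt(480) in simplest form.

11*sqrt(30)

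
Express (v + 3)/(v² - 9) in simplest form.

1/(v - 3)

Factor: v² - 9 = (v + 3)·(v - 3)
Cancel the common factor (v + 3).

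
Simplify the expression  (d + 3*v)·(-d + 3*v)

Product of conjugates: (P+Q)(P-Q) = P^2 - Q^2.

-d² + 9*v²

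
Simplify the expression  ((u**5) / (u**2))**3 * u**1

u**10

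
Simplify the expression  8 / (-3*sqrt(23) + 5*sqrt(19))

Multiply numerator and denominator by 3*sqrt(23) + 5*sqrt(19).
Denominator becomes 268; numerator becomes 24*sqrt(23) + 40*sqrt(19).

(6*sqrt(23) + 10*sqrt(19))/67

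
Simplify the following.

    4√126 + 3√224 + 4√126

36*√14

4√126 = 12*√14; 3√224 = 12*√14; 4√126 = 12*√14
Combine: (12 + 12 + 12)·√14 = 36*√14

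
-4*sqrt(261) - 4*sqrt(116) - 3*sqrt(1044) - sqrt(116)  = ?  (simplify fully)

-40*sqrt(29)

4*sqrt(261) = 12*sqrt(29); 4*sqrt(116) = 8*sqrt(29); 3*sqrt(1044) = 18*sqrt(29); sqrt(116) = 2*sqrt(29)
Combine: (-12 - 8 - 18 - 2)·sqrt(29) = -40*sqrt(29)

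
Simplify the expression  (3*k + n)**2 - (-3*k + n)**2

12*k*n

Binomially expand both and collect terms in n, (3*k).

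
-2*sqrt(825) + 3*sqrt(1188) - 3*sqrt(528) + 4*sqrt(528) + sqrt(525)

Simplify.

5*sqrt(21) + 12*sqrt(33)

2*sqrt(825) = 10*sqrt(33); 3*sqrt(1188) = 18*sqrt(33); 3*sqrt(528) = 12*sqrt(33); 4*sqrt(528) = 16*sqrt(33); sqrt(525) = 5*sqrt(21)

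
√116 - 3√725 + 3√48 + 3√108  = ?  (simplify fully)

-13*√29 + 30*√3

√116 = 2*√29; 3√725 = 15*√29; 3√48 = 12*√3; 3√108 = 18*√3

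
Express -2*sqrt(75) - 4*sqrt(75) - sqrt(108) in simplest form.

-36*sqrt(3)

2*sqrt(75) = 10*sqrt(3); 4*sqrt(75) = 20*sqrt(3); sqrt(108) = 6*sqrt(3)
Combine: (-10 - 20 - 6)·sqrt(3) = -36*sqrt(3)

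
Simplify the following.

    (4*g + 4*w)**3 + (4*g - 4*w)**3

Only the even-power cross terms survive.

128*g*(g**2 + 3*w**2)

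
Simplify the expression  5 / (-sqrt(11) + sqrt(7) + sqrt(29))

(-125*sqrt(11) - 55*sqrt(29) + 165*sqrt(7) + 10*sqrt(2233))/187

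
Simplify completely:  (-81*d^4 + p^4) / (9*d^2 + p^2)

-9*d^2 + p^2

-81*d^4 + p^4 factors as (-3*d + p)*(3*d + p)*(9*d^2 + p^2).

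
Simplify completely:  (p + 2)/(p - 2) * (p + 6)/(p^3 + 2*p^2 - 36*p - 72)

1/(p^2 - 8*p + 12)

Factor: p^3 + 2*p^2 - 36*p - 72 = (p + 6)*(p - 6)*(p + 2)
Cancel the common factors (p + 2), (p + 6).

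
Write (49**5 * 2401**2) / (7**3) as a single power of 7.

49**5 = 7**10; 2401**2 = 7**8; 7**3 = 7**3
Combine exponents: 7**15

7**15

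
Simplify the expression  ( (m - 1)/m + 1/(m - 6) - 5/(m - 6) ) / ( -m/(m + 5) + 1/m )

Numerator: (m - 1)/m + 1/(m - 6) - 5/(m - 6) = (m² - 11*m + 6)/(m² - 6*m)
Denominator: -m/(m + 5) + 1/m = (-m² + m + 5)/(m² + 5*m)
Divide: ((m² - 11*m + 6)/(m² - 6*m)) · ((m² + 5*m)/(-m² + m + 5)) = (-m³ + 6*m² + 49*m - 30)/(m³ - 7*m² + m + 30)

(-m³ + 6*m² + 49*m - 30)/(m³ - 7*m² + m + 30)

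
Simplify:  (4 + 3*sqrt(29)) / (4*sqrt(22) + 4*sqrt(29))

Multiply numerator and denominator by -4*sqrt(22) + 4*sqrt(29).
Denominator becomes 112; numerator becomes -12*sqrt(638) - 16*sqrt(22) + 16*sqrt(29) + 348.

(-3*sqrt(638) - 4*sqrt(22) + 4*sqrt(29) + 87)/28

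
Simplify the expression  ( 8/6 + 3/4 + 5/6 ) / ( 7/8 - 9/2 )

Numerator: 8/6 + 3/4 + 5/6 = 35/12
Denominator: 7/8 - 9/2 = -29/8
Divide: (35/12) · (-8/29) = -70/87

-70/87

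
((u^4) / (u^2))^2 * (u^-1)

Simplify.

Inside the bracket: u^2
Raise to the power 2: u^4
Multiply by (u^-1): add exponents.

u^3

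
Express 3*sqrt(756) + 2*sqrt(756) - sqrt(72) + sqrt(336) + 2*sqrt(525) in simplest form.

3*sqrt(756) = 18*sqrt(21); 2*sqrt(756) = 12*sqrt(21); sqrt(72) = 6*sqrt(2); sqrt(336) = 4*sqrt(21); 2*sqrt(525) = 10*sqrt(21)

-6*sqrt(2) + 44*sqrt(21)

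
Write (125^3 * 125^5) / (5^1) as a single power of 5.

5^23

125^3 = 5^9; 125^5 = 5^15; 5^1 = 5^1
Combine exponents: 5^23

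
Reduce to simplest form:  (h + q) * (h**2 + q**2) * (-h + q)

Telescope via difference of squares: (q+h)(q-h) = -h**2 + q**2, then repeat with the next factor.

-h**4 + q**4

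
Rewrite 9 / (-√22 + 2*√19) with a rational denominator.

(√22 + 2*√19)/6

Multiply numerator and denominator by √22 + 2*√19.
Denominator becomes 54; numerator becomes 9*√22 + 18*√19.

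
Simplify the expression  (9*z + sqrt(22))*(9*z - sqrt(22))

Product of conjugates: (P+Q)(P-Q) = P**2 - Q**2.

81*z**2 - 22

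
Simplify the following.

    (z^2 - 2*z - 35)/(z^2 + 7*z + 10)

Factor: z^2 - 2*z - 35 = (z + 5)*(z - 7);  z^2 + 7*z + 10 = (z + 2)*(z + 5)
Cancel the common factor (z + 5).

(z - 7)/(z + 2)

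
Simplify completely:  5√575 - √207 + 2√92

26*√23

5√575 = 25*√23; √207 = 3*√23; 2√92 = 4*√23
Combine: (25 - 3 + 4)·√23 = 26*√23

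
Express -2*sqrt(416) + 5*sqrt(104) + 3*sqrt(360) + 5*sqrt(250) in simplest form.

2*sqrt(416) = 8*sqrt(26); 5*sqrt(104) = 10*sqrt(26); 3*sqrt(360) = 18*sqrt(10); 5*sqrt(250) = 25*sqrt(10)

2*sqrt(26) + 43*sqrt(10)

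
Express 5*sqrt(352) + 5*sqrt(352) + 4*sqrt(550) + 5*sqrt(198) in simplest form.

5*sqrt(352) = 20*sqrt(22); 5*sqrt(352) = 20*sqrt(22); 4*sqrt(550) = 20*sqrt(22); 5*sqrt(198) = 15*sqrt(22)
Combine: (20 + 20 + 20 + 15)·sqrt(22) = 75*sqrt(22)

75*sqrt(22)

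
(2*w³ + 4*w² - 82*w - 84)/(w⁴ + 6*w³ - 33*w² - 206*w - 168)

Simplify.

Factor: 2*w³ + 4*w² - 82*w - 84 = 2·(w + 7)·(w - 6)·(w + 1);  w⁴ + 6*w³ - 33*w² - 206*w - 168 = (w + 4)·(w + 1)·(w - 6)·(w + 7)
Cancel the common factors (w + 7), (w + 1), (w - 6).

2/(w + 4)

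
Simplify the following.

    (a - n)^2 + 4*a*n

(a + n)^2

After expansion: a^2 + 2*a*n + n^2 — a perfect-square trinomial.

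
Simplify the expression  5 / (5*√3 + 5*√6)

(-√3 + √6)/3

Multiply numerator and denominator by -5*√6 + 5*√3.
Denominator becomes -75; numerator becomes -25*√6 + 25*√3.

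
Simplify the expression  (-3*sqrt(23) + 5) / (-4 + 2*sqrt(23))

(-59 - sqrt(23))/38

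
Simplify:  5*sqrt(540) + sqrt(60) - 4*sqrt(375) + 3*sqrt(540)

5*sqrt(540) = 30*sqrt(15); sqrt(60) = 2*sqrt(15); 4*sqrt(375) = 20*sqrt(15); 3*sqrt(540) = 18*sqrt(15)
Combine: (30 + 2 - 20 + 18)·sqrt(15) = 30*sqrt(15)

30*sqrt(15)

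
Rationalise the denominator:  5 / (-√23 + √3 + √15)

Group as (√3 + √15) - √23; multiply by (√3 + √15) + √23, then rationalise the remaining surd.

(5*√23 + 11*√15 + 35*√3 + 6*√115)/31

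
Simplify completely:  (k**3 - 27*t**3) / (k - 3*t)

Apply the difference-of-cubes factorisation and cancel (k - 3*t).

k**2 + 3*k*t + 9*t**2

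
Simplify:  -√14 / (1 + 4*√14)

(-56 + √14)/223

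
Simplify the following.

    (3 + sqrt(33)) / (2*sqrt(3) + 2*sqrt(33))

(-sqrt(11) - sqrt(3) + sqrt(33) + 11)/20

Multiply numerator and denominator by -2*sqrt(3) + 2*sqrt(33).
Denominator becomes 120; numerator becomes -6*sqrt(11) - 6*sqrt(3) + 6*sqrt(33) + 66.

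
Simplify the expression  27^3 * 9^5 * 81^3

27^3 = 3^9; 9^5 = 3^10; 81^3 = 3^12
Combine exponents: 3^31

3^31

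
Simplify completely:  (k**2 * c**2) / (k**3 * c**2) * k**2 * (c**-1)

k/c

Quotient: (k**-1)
Multiply by k**2 * (c**-1): add exponents.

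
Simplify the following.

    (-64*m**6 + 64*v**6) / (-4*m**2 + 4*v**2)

-64*m**6 + 64*v**6 factors as 64*(-m + v)*(m + v)*(m**2 - m*v + v**2)*(m**2 + m*v + v**2).

16*m**4 + 16*m**2*v**2 + 16*v**4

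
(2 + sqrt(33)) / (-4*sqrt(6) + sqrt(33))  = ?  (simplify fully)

Multiply numerator and denominator by sqrt(33) + 4*sqrt(6).
Denominator becomes -63; numerator becomes 2*sqrt(33) + 8*sqrt(6) + 33 + 12*sqrt(22).

(-12*sqrt(22) - 33 - 8*sqrt(6) - 2*sqrt(33))/63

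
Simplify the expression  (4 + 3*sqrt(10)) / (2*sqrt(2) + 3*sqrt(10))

(-6*sqrt(5) - 4*sqrt(2) + 6*sqrt(10) + 45)/41

Multiply numerator and denominator by -2*sqrt(2) + 3*sqrt(10).
Denominator becomes 82; numerator becomes -12*sqrt(5) - 8*sqrt(2) + 12*sqrt(10) + 90.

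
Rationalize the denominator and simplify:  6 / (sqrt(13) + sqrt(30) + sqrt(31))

Group as (sqrt(13) + sqrt(30)) + sqrt(31); multiply by (sqrt(13) + sqrt(30)) - sqrt(31), then rationalise the remaining surd.

(-sqrt(12090) + 6*sqrt(31) + 7*sqrt(30) + 24*sqrt(13))/118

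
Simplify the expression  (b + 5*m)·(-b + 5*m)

-b² + 25*m²

Product of conjugates: (P+Q)(P-Q) = P^2 - Q^2.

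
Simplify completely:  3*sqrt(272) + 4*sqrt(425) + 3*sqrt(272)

44*sqrt(17)

3*sqrt(272) = 12*sqrt(17); 4*sqrt(425) = 20*sqrt(17); 3*sqrt(272) = 12*sqrt(17)
Combine: (12 + 20 + 12)·sqrt(17) = 44*sqrt(17)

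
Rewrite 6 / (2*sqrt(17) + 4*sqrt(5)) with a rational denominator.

Multiply numerator and denominator by -4*sqrt(5) + 2*sqrt(17).
Denominator becomes -12; numerator becomes -24*sqrt(5) + 12*sqrt(17).

-sqrt(17) + 2*sqrt(5)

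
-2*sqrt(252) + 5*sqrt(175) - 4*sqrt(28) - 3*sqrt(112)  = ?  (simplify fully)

-7*sqrt(7)

2*sqrt(252) = 12*sqrt(7); 5*sqrt(175) = 25*sqrt(7); 4*sqrt(28) = 8*sqrt(7); 3*sqrt(112) = 12*sqrt(7)
Combine: (-12 + 25 - 8 - 12)·sqrt(7) = -7*sqrt(7)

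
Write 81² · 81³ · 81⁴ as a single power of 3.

3^36

81² = 3^8; 81³ = 3^12; 81⁴ = 3^16
Combine exponents: 3^36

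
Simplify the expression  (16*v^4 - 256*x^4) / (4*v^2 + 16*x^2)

Factor (2*v)^4 - (4*x)^4 and cancel (4*v^2 + 16*x^2).

4*v^2 - 16*x^2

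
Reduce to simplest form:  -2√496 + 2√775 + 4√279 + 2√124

18*√31

2√496 = 8*√31; 2√775 = 10*√31; 4√279 = 12*√31; 2√124 = 4*√31
Combine: (-8 + 10 + 12 + 4)·√31 = 18*√31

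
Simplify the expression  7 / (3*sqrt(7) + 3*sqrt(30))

Multiply numerator and denominator by -3*sqrt(7) + 3*sqrt(30).
Denominator becomes 207; numerator becomes -21*sqrt(7) + 21*sqrt(30).

(-7*sqrt(7) + 7*sqrt(30))/69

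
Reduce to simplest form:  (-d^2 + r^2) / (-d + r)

d + r

Difference of squares: factor out (-d + r).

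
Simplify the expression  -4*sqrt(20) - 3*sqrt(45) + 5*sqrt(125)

8*sqrt(5)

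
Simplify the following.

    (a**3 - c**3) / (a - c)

Apply the difference-of-cubes factorisation and cancel (a - c).

a**2 + a*c + c**2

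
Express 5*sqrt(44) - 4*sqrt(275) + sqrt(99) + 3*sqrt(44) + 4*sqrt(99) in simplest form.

11*sqrt(11)

5*sqrt(44) = 10*sqrt(11); 4*sqrt(275) = 20*sqrt(11); sqrt(99) = 3*sqrt(11); 3*sqrt(44) = 6*sqrt(11); 4*sqrt(99) = 12*sqrt(11)
Combine: (10 - 20 + 3 + 6 + 12)·sqrt(11) = 11*sqrt(11)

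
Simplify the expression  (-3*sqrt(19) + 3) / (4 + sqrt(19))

Multiply numerator and denominator by -sqrt(19) + 4.
Denominator becomes -3; numerator becomes -15*sqrt(19) + 69.

-23 + 5*sqrt(19)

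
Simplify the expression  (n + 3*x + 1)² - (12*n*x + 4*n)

(-n + 3*x + 1)²

Expand the square and combine the (12*n*x + 4*n) term.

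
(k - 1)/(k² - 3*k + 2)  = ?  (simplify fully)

Factor: k² - 3*k + 2 = (k - 2)·(k - 1)
Cancel the common factor (k - 1).

1/(k - 2)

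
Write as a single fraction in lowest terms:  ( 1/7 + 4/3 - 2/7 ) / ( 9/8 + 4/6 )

Numerator: 1/7 + 4/3 - 2/7 = 25/21
Denominator: 9/8 + 4/6 = 43/24
Divide: (25/21) · (24/43) = 200/301

200/301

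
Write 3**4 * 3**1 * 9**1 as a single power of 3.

3**4 = 3**4; 3**1 = 3**1; 9**1 = 3**2
Combine exponents: 3**7

3**7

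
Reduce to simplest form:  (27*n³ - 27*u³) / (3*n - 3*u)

Apply the difference-of-cubes factorisation and cancel (3*n - 3*u).

9*n² + 9*n*u + 9*u²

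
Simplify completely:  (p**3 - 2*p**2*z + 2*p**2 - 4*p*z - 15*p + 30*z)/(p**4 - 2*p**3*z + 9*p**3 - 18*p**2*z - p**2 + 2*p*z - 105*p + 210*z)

Factor: p**3 - 2*p**2*z + 2*p**2 - 4*p*z - 15*p + 30*z = (p - 2*z)*(p - 3)*(p + 5);  p**4 - 2*p**3*z + 9*p**3 - 18*p**2*z - p**2 + 2*p*z - 105*p + 210*z = (p + 5)*(p + 7)*(p - 2*z)*(p - 3)
Cancel the common factors (p - 2*z), (p - 3), (p + 5).

1/(p + 7)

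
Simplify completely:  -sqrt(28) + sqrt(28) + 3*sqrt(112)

12*sqrt(7)

sqrt(28) = 2*sqrt(7); sqrt(28) = 2*sqrt(7); 3*sqrt(112) = 12*sqrt(7)
Combine: (-2 + 2 + 12)·sqrt(7) = 12*sqrt(7)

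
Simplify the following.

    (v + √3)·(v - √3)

Product of conjugates: (P+Q)(P-Q) = P^2 - Q^2.

v² - 3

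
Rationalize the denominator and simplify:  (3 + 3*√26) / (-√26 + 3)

Multiply numerator and denominator by 3 + √26.
Denominator becomes -17; numerator becomes 12*√26 + 87.

(-87 - 12*√26)/17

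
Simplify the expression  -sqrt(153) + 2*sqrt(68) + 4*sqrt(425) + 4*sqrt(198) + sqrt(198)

15*sqrt(22) + 21*sqrt(17)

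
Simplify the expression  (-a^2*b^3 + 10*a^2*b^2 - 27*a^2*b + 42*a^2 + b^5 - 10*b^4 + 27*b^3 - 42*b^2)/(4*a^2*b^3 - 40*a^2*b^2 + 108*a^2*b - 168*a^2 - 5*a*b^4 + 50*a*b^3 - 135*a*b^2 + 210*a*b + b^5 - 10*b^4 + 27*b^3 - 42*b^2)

Factor: -a^2*b^3 + 10*a^2*b^2 - 27*a^2*b + 42*a^2 + b^5 - 10*b^4 + 27*b^3 - 42*b^2 = (b - 7)*(-a + b)*(b^2 - 3*b + 6)*(a + b);  4*a^2*b^3 - 40*a^2*b^2 + 108*a^2*b - 168*a^2 - 5*a*b^4 + 50*a*b^3 - 135*a*b^2 + 210*a*b + b^5 - 10*b^4 + 27*b^3 - 42*b^2 = (-a + b)*(-4*a + b)*(b - 7)*(b^2 - 3*b + 6)
Cancel the common factors (b^2 - 3*b + 6), (-a + b), (b - 7).

(-a - b)/(4*a - b)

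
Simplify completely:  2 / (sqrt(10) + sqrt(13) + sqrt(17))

(-sqrt(2210) + 3*sqrt(17) + 7*sqrt(13) + 10*sqrt(10))/121

Group as (sqrt(10) + sqrt(13)) + sqrt(17); multiply by (sqrt(10) + sqrt(13)) - sqrt(17), then rationalise the remaining surd.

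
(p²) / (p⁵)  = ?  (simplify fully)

Quotient: (p^-3)

p^(-3)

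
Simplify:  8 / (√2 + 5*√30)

Multiply numerator and denominator by -√2 + 5*√30.
Denominator becomes 748; numerator becomes -8*√2 + 40*√30.

(-2*√2 + 10*√30)/187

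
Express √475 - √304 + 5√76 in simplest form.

√475 = 5*√19; √304 = 4*√19; 5√76 = 10*√19
Combine: (5 - 4 + 10)·√19 = 11*√19

11*√19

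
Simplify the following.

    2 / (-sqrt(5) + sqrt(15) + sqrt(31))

Group as (sqrt(15) + sqrt(31)) - sqrt(5); multiply by (sqrt(15) + sqrt(31)) + sqrt(5), then rationalise the remaining surd.

(-82*sqrt(5) - 22*sqrt(31) + 42*sqrt(15) + 20*sqrt(93))/179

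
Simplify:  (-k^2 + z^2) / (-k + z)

k + z

-k^2 + z^2 factors as (-k + z)*(k + z).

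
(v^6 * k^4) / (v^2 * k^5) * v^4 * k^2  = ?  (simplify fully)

Quotient: v^4 * (k^-1)
Multiply by v^4 * k^2: add exponents.

k*v^8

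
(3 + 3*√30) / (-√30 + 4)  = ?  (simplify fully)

Multiply numerator and denominator by 4 + √30.
Denominator becomes -14; numerator becomes 15*√30 + 102.

(-102 - 15*√30)/14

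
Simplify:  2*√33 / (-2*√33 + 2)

(-33 - √33)/32

Multiply numerator and denominator by 2 + 2*√33.
Denominator becomes -128; numerator becomes 4*√33 + 132.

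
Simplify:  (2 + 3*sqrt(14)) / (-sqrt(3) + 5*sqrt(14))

Multiply numerator and denominator by sqrt(3) + 5*sqrt(14).
Denominator becomes 347; numerator becomes 2*sqrt(3) + 3*sqrt(42) + 10*sqrt(14) + 210.

(2*sqrt(3) + 3*sqrt(42) + 10*sqrt(14) + 210)/347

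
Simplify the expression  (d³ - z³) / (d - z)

d² + d*z + z²

Apply the difference-of-cubes factorisation and cancel (d - z).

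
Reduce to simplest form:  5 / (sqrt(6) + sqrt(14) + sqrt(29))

(-4*sqrt(609) - 9*sqrt(29) + 21*sqrt(14) + 37*sqrt(6))/51

Group as (sqrt(6) + sqrt(14)) + sqrt(29); multiply by (sqrt(6) + sqrt(14)) - sqrt(29), then rationalise the remaining surd.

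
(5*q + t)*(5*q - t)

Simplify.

25*q^2 - t^2

Product of conjugates: (P+Q)(P-Q) = P^2 - Q^2.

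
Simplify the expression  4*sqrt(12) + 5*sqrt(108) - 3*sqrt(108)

20*sqrt(3)

4*sqrt(12) = 8*sqrt(3); 5*sqrt(108) = 30*sqrt(3); 3*sqrt(108) = 18*sqrt(3)
Combine: (8 + 30 - 18)·sqrt(3) = 20*sqrt(3)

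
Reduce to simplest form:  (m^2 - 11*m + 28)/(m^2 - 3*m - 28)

Factor: m^2 - 11*m + 28 = (m - 4)*(m - 7);  m^2 - 3*m - 28 = (m - 7)*(m + 4)
Cancel the common factor (m - 7).

(m - 4)/(m + 4)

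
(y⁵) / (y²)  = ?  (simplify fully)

Quotient: y³

y³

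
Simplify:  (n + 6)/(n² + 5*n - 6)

1/(n - 1)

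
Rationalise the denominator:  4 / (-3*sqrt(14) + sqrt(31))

(-12*sqrt(14) - 4*sqrt(31))/95

Multiply numerator and denominator by sqrt(31) + 3*sqrt(14).
Denominator becomes -95; numerator becomes 4*sqrt(31) + 12*sqrt(14).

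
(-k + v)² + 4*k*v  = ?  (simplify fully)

After expansion: k² + 2*k*v + v² — a perfect-square trinomial.

(k + v)²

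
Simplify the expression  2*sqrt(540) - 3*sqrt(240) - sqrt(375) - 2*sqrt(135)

-11*sqrt(15)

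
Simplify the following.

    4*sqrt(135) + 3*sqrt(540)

30*sqrt(15)

4*sqrt(135) = 12*sqrt(15); 3*sqrt(540) = 18*sqrt(15)
Combine: (12 + 18)·sqrt(15) = 30*sqrt(15)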